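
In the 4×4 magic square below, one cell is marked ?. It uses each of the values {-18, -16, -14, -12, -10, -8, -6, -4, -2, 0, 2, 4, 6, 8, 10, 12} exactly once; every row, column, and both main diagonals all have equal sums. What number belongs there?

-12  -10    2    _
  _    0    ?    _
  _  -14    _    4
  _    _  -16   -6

-4

The 16 entries sum to -48, so each line sums to -48/4 = -12.
The remaining cell in row 1 is (1,4) = -12 − (-20) = 8.
Using column 2: -10 + 0 + (-14) + ? → (4,2) = -12 − (-24) = 12.
Column 4 needs -12; the known cells sum to 6, so (2,4) = -18.
Main diagonal must total -12; the given cells sum to -18, so (3,3) = 6.
From row 3, -12 − (-14 + 6 + 4) gives (3,1) = -8.
From row 4, -12 − (12 + (-16) + (-6)) gives (4,1) = -2.
The remaining cell in column 1 is (2,1) = -12 − (-22) = 10.
Column 3 needs -12; the known cells sum to -8, so (2,3) = -4.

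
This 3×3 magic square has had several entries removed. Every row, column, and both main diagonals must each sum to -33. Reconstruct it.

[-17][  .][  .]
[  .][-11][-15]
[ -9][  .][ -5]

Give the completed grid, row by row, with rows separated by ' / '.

-17 -3 -13 / -7 -11 -15 / -9 -19 -5

From row 2, -33 − (-11 + (-15)) gives (2,1) = -7.
Row 3 needs -33; the known cells sum to -14, so (3,2) = -19.
Using column 2: -11 + (-19) + ? → (1,2) = -33 − (-30) = -3.
Column 3: -15 + (-5) + ? = -33, so (1,3) = -13.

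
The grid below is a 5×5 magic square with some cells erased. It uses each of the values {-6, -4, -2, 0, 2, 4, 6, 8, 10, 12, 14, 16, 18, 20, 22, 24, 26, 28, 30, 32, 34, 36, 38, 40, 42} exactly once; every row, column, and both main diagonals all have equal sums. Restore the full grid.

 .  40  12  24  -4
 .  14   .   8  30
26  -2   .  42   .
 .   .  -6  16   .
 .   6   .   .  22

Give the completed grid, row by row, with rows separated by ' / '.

The 25 entries sum to 450, so each line sums to 450/5 = 90.
Row 1: 40 + 12 + 24 + (-4) + ? = 90, so (1,1) = 18.
Using column 2: 40 + 14 + (-2) + 6 + ? → (4,2) = 90 − 58 = 32.
Column 4 must total 90; the given cells sum to 90, so (5,4) = 0.
Main diagonal must total 90; the given cells sum to 70, so (3,3) = 20.
Anti-diagonal: -4 + 8 + 20 + 32 + ? = 90, so (5,1) = 34.
Row 3 must total 90; the given cells sum to 86, so (3,5) = 4.
Row 5: 34 + 6 + 0 + 22 + ? = 90, so (5,3) = 28.
From column 3, 90 − (12 + 20 + (-6) + 28) gives (2,3) = 36.
Using column 5: -4 + 30 + 4 + 22 + ? → (4,5) = 90 − 52 = 38.
Row 2 needs 90; the known cells sum to 88, so (2,1) = 2.
Using row 4: 32 + (-6) + 16 + 38 + ? → (4,1) = 90 − 80 = 10.

18 40 12 24 -4 / 2 14 36 8 30 / 26 -2 20 42 4 / 10 32 -6 16 38 / 34 6 28 0 22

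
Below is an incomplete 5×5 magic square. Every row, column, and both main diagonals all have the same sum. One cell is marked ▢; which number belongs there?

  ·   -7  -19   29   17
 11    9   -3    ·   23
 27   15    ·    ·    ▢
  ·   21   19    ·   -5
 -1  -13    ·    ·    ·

-11

Column 2 is complete and sums to 25; that is the magic constant.
Row 1 needs 25; the known cells sum to 20, so (1,1) = 5.
Row 2 needs 25; the known cells sum to 40, so (2,4) = -15.
Column 1: 5 + 11 + 27 + (-1) + ? = 25, so (4,1) = -17.
Anti-diagonal needs 25; the known cells sum to 22, so (3,3) = 3.
The remaining cell in row 4 is (4,4) = 25 − 18 = 7.
From column 3, 25 − (-19 + (-3) + 3 + 19) gives (5,3) = 25.
Main diagonal: 5 + 9 + 3 + 7 + ? = 25, so (5,5) = 1.
The remaining cell in row 5 is (5,4) = 25 − 12 = 13.
From column 4, 25 − (29 + (-15) + 7 + 13) gives (3,4) = -9.
The remaining cell in column 5 is (3,5) = 25 − 36 = -11.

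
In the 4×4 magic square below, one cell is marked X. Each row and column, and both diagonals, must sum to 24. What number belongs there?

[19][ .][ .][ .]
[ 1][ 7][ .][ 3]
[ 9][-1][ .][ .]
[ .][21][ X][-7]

15

Row 2: 1 + 7 + 3 + ? = 24, so (2,3) = 13.
Column 1 must total 24; the given cells sum to 29, so (4,1) = -5.
The remaining cell in column 2 is (1,2) = 24 − 27 = -3.
The remaining cell in main diagonal is (3,3) = 24 − 19 = 5.
Anti-diagonal: 13 + (-1) + (-5) + ? = 24, so (1,4) = 17.
From row 1, 24 − (19 + (-3) + 17) gives (1,3) = -9.
Using row 3: 9 + (-1) + 5 + ? → (3,4) = 24 − 13 = 11.
The remaining cell in row 4 is (4,3) = 24 − 9 = 15.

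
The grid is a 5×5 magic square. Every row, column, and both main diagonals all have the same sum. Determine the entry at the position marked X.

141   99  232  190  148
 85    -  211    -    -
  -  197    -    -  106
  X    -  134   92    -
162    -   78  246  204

Row 1 is complete and sums to 810; that is the magic constant.
Row 5: 162 + 78 + 246 + 204 + ? = 810, so (5,2) = 120.
Column 3 needs 810; the known cells sum to 655, so (3,3) = 155.
Main diagonal needs 810; the known cells sum to 592, so (2,2) = 218.
The remaining cell in column 2 is (4,2) = 810 − 634 = 176.
Anti-diagonal must total 810; the given cells sum to 641, so (2,4) = 169.
The remaining cell in row 2 is (2,5) = 810 − 683 = 127.
Column 4: 190 + 169 + 92 + 246 + ? = 810, so (3,4) = 113.
Column 5 must total 810; the given cells sum to 585, so (4,5) = 225.
Using row 3: 197 + 155 + 113 + 106 + ? → (3,1) = 810 − 571 = 239.
From row 4, 810 − (176 + 134 + 92 + 225) gives (4,1) = 183.

183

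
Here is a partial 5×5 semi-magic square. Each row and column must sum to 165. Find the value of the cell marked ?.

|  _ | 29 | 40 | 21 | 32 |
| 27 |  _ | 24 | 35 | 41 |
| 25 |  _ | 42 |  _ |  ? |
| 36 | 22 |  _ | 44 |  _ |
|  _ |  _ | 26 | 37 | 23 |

The remaining cell in row 1 is (1,1) = 165 − 122 = 43.
Using row 2: 27 + 24 + 35 + 41 + ? → (2,2) = 165 − 127 = 38.
Column 1: 43 + 27 + 25 + 36 + ? = 165, so (5,1) = 34.
Column 3 must total 165; the given cells sum to 132, so (4,3) = 33.
Column 4 must total 165; the given cells sum to 137, so (3,4) = 28.
Row 4 needs 165; the known cells sum to 135, so (4,5) = 30.
The remaining cell in row 5 is (5,2) = 165 − 120 = 45.
From column 2, 165 − (29 + 38 + 22 + 45) gives (3,2) = 31.
From column 5, 165 − (32 + 41 + 30 + 23) gives (3,5) = 39.

39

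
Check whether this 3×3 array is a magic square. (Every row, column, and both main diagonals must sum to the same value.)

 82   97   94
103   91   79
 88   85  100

Yes

Row 1: 82 + 97 + 94 = 273.
Row 2: 103 + 91 + 79 = 273.
Row 3: 88 + 85 + 100 = 273.
Column 1: 82 + 103 + 88 = 273.
Column 2: 97 + 91 + 85 = 273.
Column 3: 94 + 79 + 100 = 273.
Main diagonal: 82 + 91 + 100 = 273.
Anti-diagonal: 94 + 91 + 88 = 273.
All lines sum to 273.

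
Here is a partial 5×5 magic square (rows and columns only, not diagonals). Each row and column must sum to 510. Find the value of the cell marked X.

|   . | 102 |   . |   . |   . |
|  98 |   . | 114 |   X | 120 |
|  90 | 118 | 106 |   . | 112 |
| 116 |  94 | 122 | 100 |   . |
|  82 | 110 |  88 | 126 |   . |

92

From row 3, 510 − (90 + 118 + 106 + 112) gives (3,4) = 84.
From row 4, 510 − (116 + 94 + 122 + 100) gives (4,5) = 78.
Using row 5: 82 + 110 + 88 + 126 + ? → (5,5) = 510 − 406 = 104.
Column 1: 98 + 90 + 116 + 82 + ? = 510, so (1,1) = 124.
From column 2, 510 − (102 + 118 + 94 + 110) gives (2,2) = 86.
Column 3 needs 510; the known cells sum to 430, so (1,3) = 80.
Using column 5: 120 + 112 + 78 + 104 + ? → (1,5) = 510 − 414 = 96.
Row 1 needs 510; the known cells sum to 402, so (1,4) = 108.
Row 2: 98 + 86 + 114 + 120 + ? = 510, so (2,4) = 92.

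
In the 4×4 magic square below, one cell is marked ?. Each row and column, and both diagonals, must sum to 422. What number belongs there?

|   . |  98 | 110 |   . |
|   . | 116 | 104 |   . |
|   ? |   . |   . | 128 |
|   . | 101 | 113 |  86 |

The remaining cell in row 4 is (4,1) = 422 − 300 = 122.
The remaining cell in column 2 is (3,2) = 422 − 315 = 107.
Column 3: 110 + 104 + 113 + ? = 422, so (3,3) = 95.
Main diagonal must total 422; the given cells sum to 297, so (1,1) = 125.
Anti-diagonal needs 422; the known cells sum to 333, so (1,4) = 89.
Row 3 must total 422; the given cells sum to 330, so (3,1) = 92.

92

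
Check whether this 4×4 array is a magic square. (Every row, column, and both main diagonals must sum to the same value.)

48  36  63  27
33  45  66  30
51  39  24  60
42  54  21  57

Row 1: 48 + 36 + 63 + 27 = 174.
Row 2: 33 + 45 + 66 + 30 = 174.
Row 3: 51 + 39 + 24 + 60 = 174.
Row 4: 42 + 54 + 21 + 57 = 174.
Column 1: 48 + 33 + 51 + 42 = 174.
Column 2: 36 + 45 + 39 + 54 = 174.
Column 3: 63 + 66 + 24 + 21 = 174.
Column 4: 27 + 30 + 60 + 57 = 174.
Main diagonal: 48 + 45 + 24 + 57 = 174.
Anti-diagonal: 27 + 66 + 39 + 42 = 174.
All lines sum to 174.

Yes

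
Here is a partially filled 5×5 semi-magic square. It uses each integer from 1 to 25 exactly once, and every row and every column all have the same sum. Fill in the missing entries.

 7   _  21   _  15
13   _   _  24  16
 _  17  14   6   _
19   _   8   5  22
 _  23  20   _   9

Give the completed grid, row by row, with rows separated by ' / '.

7 4 21 18 15 / 13 10 2 24 16 / 25 17 14 6 3 / 19 11 8 5 22 / 1 23 20 12 9

The entries are 1 through 25, which sum to 325, so each line sums to 325/5 = 65.
Row 4 must total 65; the given cells sum to 54, so (4,2) = 11.
Column 3: 21 + 14 + 8 + 20 + ? = 65, so (2,3) = 2.
Using column 5: 15 + 16 + 22 + 9 + ? → (3,5) = 65 − 62 = 3.
From row 2, 65 − (13 + 2 + 24 + 16) gives (2,2) = 10.
The remaining cell in row 3 is (3,1) = 65 − 40 = 25.
Column 1: 7 + 13 + 25 + 19 + ? = 65, so (5,1) = 1.
Column 2: 10 + 17 + 11 + 23 + ? = 65, so (1,2) = 4.
The remaining cell in row 1 is (1,4) = 65 − 47 = 18.
Row 5 must total 65; the given cells sum to 53, so (5,4) = 12.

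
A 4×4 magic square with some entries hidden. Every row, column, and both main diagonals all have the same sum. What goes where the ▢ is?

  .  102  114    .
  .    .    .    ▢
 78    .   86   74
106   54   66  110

90

Row 4 is complete and sums to 336; that is the magic constant.
Row 3 needs 336; the known cells sum to 238, so (3,2) = 98.
From column 2, 336 − (102 + 98 + 54) gives (2,2) = 82.
Column 3 must total 336; the given cells sum to 266, so (2,3) = 70.
Main diagonal: 82 + 86 + 110 + ? = 336, so (1,1) = 58.
Anti-diagonal needs 336; the known cells sum to 274, so (1,4) = 62.
Column 1: 58 + 78 + 106 + ? = 336, so (2,1) = 94.
Column 4 needs 336; the known cells sum to 246, so (2,4) = 90.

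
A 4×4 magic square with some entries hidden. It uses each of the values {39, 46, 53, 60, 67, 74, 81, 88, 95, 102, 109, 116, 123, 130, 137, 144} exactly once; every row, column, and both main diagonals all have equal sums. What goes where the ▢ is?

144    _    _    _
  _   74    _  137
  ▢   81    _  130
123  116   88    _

The 16 entries sum to 1464, so each line sums to 1464/4 = 366.
Row 4: 123 + 116 + 88 + ? = 366, so (4,4) = 39.
Column 2 needs 366; the known cells sum to 271, so (1,2) = 95.
Column 4 needs 366; the known cells sum to 306, so (1,4) = 60.
From main diagonal, 366 − (144 + 74 + 39) gives (3,3) = 109.
The remaining cell in anti-diagonal is (2,3) = 366 − 264 = 102.
The remaining cell in row 1 is (1,3) = 366 − 299 = 67.
The remaining cell in row 2 is (2,1) = 366 − 313 = 53.
Using row 3: 81 + 109 + 130 + ? → (3,1) = 366 − 320 = 46.

46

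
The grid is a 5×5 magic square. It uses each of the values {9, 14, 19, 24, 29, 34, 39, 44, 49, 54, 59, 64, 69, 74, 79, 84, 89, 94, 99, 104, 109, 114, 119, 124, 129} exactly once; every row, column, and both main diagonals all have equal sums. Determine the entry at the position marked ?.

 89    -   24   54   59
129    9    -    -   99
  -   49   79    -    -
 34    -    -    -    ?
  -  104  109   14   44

The 25 entries sum to 1725, so each line sums to 1725/5 = 345.
From row 1, 345 − (89 + 24 + 54 + 59) gives (1,2) = 119.
Row 5: 104 + 109 + 14 + 44 + ? = 345, so (5,1) = 74.
The remaining cell in column 1 is (3,1) = 345 − 326 = 19.
Column 2: 119 + 9 + 49 + 104 + ? = 345, so (4,2) = 64.
Using main diagonal: 89 + 9 + 79 + 44 + ? → (4,4) = 345 − 221 = 124.
The remaining cell in anti-diagonal is (2,4) = 345 − 276 = 69.
From row 2, 345 − (129 + 9 + 69 + 99) gives (2,3) = 39.
Using column 3: 24 + 39 + 79 + 109 + ? → (4,3) = 345 − 251 = 94.
Column 4: 54 + 69 + 124 + 14 + ? = 345, so (3,4) = 84.
The remaining cell in row 3 is (3,5) = 345 − 231 = 114.
Row 4: 34 + 64 + 94 + 124 + ? = 345, so (4,5) = 29.

29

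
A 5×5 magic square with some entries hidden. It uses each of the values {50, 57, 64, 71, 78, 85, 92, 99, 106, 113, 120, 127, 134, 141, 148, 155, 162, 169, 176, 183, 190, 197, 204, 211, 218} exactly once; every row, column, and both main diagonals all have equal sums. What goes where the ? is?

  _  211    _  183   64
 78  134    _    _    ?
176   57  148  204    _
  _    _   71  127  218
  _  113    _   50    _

The 25 entries sum to 3350, so each line sums to 3350/5 = 670.
Row 3 must total 670; the given cells sum to 585, so (3,5) = 85.
Column 2 needs 670; the known cells sum to 515, so (4,2) = 155.
From column 4, 670 − (183 + 204 + 127 + 50) gives (2,4) = 106.
Anti-diagonal needs 670; the known cells sum to 473, so (5,1) = 197.
Using row 4: 155 + 71 + 127 + 218 + ? → (4,1) = 670 − 571 = 99.
Column 1 must total 670; the given cells sum to 550, so (1,1) = 120.
Main diagonal must total 670; the given cells sum to 529, so (5,5) = 141.
Row 1: 120 + 211 + 183 + 64 + ? = 670, so (1,3) = 92.
Row 5 needs 670; the known cells sum to 501, so (5,3) = 169.
Column 3 needs 670; the known cells sum to 480, so (2,3) = 190.
From column 5, 670 − (64 + 85 + 218 + 141) gives (2,5) = 162.

162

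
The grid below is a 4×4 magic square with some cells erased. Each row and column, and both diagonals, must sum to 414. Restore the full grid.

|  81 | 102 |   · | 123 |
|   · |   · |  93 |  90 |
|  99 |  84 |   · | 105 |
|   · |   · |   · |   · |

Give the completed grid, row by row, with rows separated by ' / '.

From row 1, 414 − (81 + 102 + 123) gives (1,3) = 108.
Row 3: 99 + 84 + 105 + ? = 414, so (3,3) = 126.
Column 3 must total 414; the given cells sum to 327, so (4,3) = 87.
The remaining cell in column 4 is (4,4) = 414 − 318 = 96.
The remaining cell in main diagonal is (2,2) = 414 − 303 = 111.
Anti-diagonal must total 414; the given cells sum to 300, so (4,1) = 114.
Row 2 must total 414; the given cells sum to 294, so (2,1) = 120.
From row 4, 414 − (114 + 87 + 96) gives (4,2) = 117.

81 102 108 123 / 120 111 93 90 / 99 84 126 105 / 114 117 87 96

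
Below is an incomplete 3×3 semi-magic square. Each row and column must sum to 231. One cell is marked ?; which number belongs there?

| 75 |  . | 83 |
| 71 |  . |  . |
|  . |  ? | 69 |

The remaining cell in row 1 is (1,2) = 231 − 158 = 73.
Using column 1: 75 + 71 + ? → (3,1) = 231 − 146 = 85.
The remaining cell in column 3 is (2,3) = 231 − 152 = 79.
From row 2, 231 − (71 + 79) gives (2,2) = 81.
Using row 3: 85 + 69 + ? → (3,2) = 231 − 154 = 77.

77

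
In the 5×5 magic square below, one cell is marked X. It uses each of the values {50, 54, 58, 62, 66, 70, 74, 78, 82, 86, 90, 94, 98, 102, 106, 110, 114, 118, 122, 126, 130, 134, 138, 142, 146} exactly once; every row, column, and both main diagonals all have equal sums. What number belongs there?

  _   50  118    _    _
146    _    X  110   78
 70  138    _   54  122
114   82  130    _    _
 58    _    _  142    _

The 25 entries sum to 2450, so each line sums to 2450/5 = 490.
From row 3, 490 − (70 + 138 + 54 + 122) gives (3,3) = 106.
Using column 1: 146 + 70 + 114 + 58 + ? → (1,1) = 490 − 388 = 102.
From anti-diagonal, 490 − (110 + 106 + 82 + 58) gives (1,5) = 134.
Using row 1: 102 + 50 + 118 + 134 + ? → (1,4) = 490 − 404 = 86.
From column 4, 490 − (86 + 110 + 54 + 142) gives (4,4) = 98.
From row 4, 490 − (114 + 82 + 130 + 98) gives (4,5) = 66.
From column 5, 490 − (134 + 78 + 122 + 66) gives (5,5) = 90.
Main diagonal must total 490; the given cells sum to 396, so (2,2) = 94.
Row 2: 146 + 94 + 110 + 78 + ? = 490, so (2,3) = 62.

62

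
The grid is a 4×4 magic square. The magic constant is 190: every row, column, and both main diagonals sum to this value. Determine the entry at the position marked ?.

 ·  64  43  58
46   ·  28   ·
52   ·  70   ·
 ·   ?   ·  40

From row 1, 190 − (64 + 43 + 58) gives (1,1) = 25.
Column 1 needs 190; the known cells sum to 123, so (4,1) = 67.
The remaining cell in column 3 is (4,3) = 190 − 141 = 49.
Main diagonal needs 190; the known cells sum to 135, so (2,2) = 55.
Anti-diagonal: 58 + 28 + 67 + ? = 190, so (3,2) = 37.
Row 2 must total 190; the given cells sum to 129, so (2,4) = 61.
Using row 3: 52 + 37 + 70 + ? → (3,4) = 190 − 159 = 31.
Row 4 needs 190; the known cells sum to 156, so (4,2) = 34.

34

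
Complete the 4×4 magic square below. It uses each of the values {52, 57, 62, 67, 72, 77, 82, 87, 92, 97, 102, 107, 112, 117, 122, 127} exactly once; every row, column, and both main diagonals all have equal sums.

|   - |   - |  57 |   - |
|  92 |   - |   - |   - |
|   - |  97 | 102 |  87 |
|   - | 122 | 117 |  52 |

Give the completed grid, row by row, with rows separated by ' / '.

The 16 entries sum to 1432, so each line sums to 1432/4 = 358.
The remaining cell in row 3 is (3,1) = 358 − 286 = 72.
Row 4 needs 358; the known cells sum to 291, so (4,1) = 67.
From column 1, 358 − (92 + 72 + 67) gives (1,1) = 127.
Column 3 must total 358; the given cells sum to 276, so (2,3) = 82.
Using main diagonal: 127 + 102 + 52 + ? → (2,2) = 358 − 281 = 77.
Anti-diagonal needs 358; the known cells sum to 246, so (1,4) = 112.
Row 1 needs 358; the known cells sum to 296, so (1,2) = 62.
Using row 2: 92 + 77 + 82 + ? → (2,4) = 358 − 251 = 107.

127 62 57 112 / 92 77 82 107 / 72 97 102 87 / 67 122 117 52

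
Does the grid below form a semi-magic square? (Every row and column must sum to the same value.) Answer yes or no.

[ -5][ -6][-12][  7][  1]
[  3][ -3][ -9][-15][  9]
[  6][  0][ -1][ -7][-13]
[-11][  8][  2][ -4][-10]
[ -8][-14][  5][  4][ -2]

Yes

Row 1: -5 + (-6) + (-12) + 7 + 1 = -15.
Row 2: 3 + (-3) + (-9) + (-15) + 9 = -15.
Row 3: 6 + 0 + (-1) + (-7) + (-13) = -15.
Row 4: -11 + 8 + 2 + (-4) + (-10) = -15.
Row 5: -8 + (-14) + 5 + 4 + (-2) = -15.
Column 1: -5 + 3 + 6 + (-11) + (-8) = -15.
Column 2: -6 + (-3) + 0 + 8 + (-14) = -15.
Column 3: -12 + (-9) + (-1) + 2 + 5 = -15.
Column 4: 7 + (-15) + (-7) + (-4) + 4 = -15.
Column 5: 1 + 9 + (-13) + (-10) + (-2) = -15.
All lines sum to -15.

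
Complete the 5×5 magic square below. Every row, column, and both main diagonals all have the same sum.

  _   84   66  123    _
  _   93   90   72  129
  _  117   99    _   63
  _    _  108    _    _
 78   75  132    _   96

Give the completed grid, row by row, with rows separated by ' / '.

102 84 66 123 120 / 111 93 90 72 129 / 135 117 99 81 63 / 69 126 108 105 87 / 78 75 132 114 96

Column 3 is already complete: 66 + 90 + 99 + 108 + 132 = 495, so that is the magic constant.
Using row 2: 93 + 90 + 72 + 129 + ? → (2,1) = 495 − 384 = 111.
Row 5: 78 + 75 + 132 + 96 + ? = 495, so (5,4) = 114.
Column 2 needs 495; the known cells sum to 369, so (4,2) = 126.
From anti-diagonal, 495 − (72 + 99 + 126 + 78) gives (1,5) = 120.
The remaining cell in row 1 is (1,1) = 495 − 393 = 102.
From column 5, 495 − (120 + 129 + 63 + 96) gives (4,5) = 87.
Main diagonal: 102 + 93 + 99 + 96 + ? = 495, so (4,4) = 105.
The remaining cell in row 4 is (4,1) = 495 − 426 = 69.
The remaining cell in column 1 is (3,1) = 495 − 360 = 135.
From column 4, 495 − (123 + 72 + 105 + 114) gives (3,4) = 81.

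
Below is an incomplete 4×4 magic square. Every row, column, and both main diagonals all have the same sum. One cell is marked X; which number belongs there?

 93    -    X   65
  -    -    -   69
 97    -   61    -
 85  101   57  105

113

Row 4 is complete and sums to 348; that is the magic constant.
Column 1: 93 + 97 + 85 + ? = 348, so (2,1) = 73.
The remaining cell in column 4 is (3,4) = 348 − 239 = 109.
Using main diagonal: 93 + 61 + 105 + ? → (2,2) = 348 − 259 = 89.
Row 2: 73 + 89 + 69 + ? = 348, so (2,3) = 117.
Using row 3: 97 + 61 + 109 + ? → (3,2) = 348 − 267 = 81.
Column 2 needs 348; the known cells sum to 271, so (1,2) = 77.
The remaining cell in column 3 is (1,3) = 348 − 235 = 113.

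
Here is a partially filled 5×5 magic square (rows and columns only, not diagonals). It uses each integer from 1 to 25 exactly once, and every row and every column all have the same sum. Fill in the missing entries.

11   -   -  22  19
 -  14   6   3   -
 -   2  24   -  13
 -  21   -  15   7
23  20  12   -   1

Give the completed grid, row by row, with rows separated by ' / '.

11 8 5 22 19 / 17 14 6 3 25 / 10 2 24 16 13 / 4 21 18 15 7 / 23 20 12 9 1

The entries are 1 through 25, which sum to 325, so each line sums to 325/5 = 65.
Row 5 must total 65; the given cells sum to 56, so (5,4) = 9.
The remaining cell in column 2 is (1,2) = 65 − 57 = 8.
From column 4, 65 − (22 + 3 + 15 + 9) gives (3,4) = 16.
The remaining cell in column 5 is (2,5) = 65 − 40 = 25.
Using row 1: 11 + 8 + 22 + 19 + ? → (1,3) = 65 − 60 = 5.
From row 2, 65 − (14 + 6 + 3 + 25) gives (2,1) = 17.
Row 3: 2 + 24 + 16 + 13 + ? = 65, so (3,1) = 10.
Column 1 needs 65; the known cells sum to 61, so (4,1) = 4.
From column 3, 65 − (5 + 6 + 24 + 12) gives (4,3) = 18.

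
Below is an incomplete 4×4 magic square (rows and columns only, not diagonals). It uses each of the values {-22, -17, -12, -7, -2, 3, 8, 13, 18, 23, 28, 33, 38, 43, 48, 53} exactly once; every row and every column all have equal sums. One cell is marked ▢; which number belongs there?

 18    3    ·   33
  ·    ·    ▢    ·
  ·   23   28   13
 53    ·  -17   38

43

The 16 entries sum to 248, so each line sums to 248/4 = 62.
The remaining cell in row 1 is (1,3) = 62 − 54 = 8.
Using row 3: 23 + 28 + 13 + ? → (3,1) = 62 − 64 = -2.
From row 4, 62 − (53 + (-17) + 38) gives (4,2) = -12.
Column 1: 18 + (-2) + 53 + ? = 62, so (2,1) = -7.
Column 2: 3 + 23 + (-12) + ? = 62, so (2,2) = 48.
From column 3, 62 − (8 + 28 + (-17)) gives (2,3) = 43.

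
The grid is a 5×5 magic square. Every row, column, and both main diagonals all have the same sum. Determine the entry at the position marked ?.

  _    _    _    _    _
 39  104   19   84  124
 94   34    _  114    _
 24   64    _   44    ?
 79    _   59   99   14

109

Row 2 is complete and sums to 370; that is the magic constant.
Using row 5: 79 + 59 + 99 + 14 + ? → (5,2) = 370 − 251 = 119.
Column 1: 39 + 94 + 24 + 79 + ? = 370, so (1,1) = 134.
Using column 2: 104 + 34 + 64 + 119 + ? → (1,2) = 370 − 321 = 49.
Using column 4: 84 + 114 + 44 + 99 + ? → (1,4) = 370 − 341 = 29.
From main diagonal, 370 − (134 + 104 + 44 + 14) gives (3,3) = 74.
Anti-diagonal must total 370; the given cells sum to 301, so (1,5) = 69.
From row 1, 370 − (134 + 49 + 29 + 69) gives (1,3) = 89.
Row 3 needs 370; the known cells sum to 316, so (3,5) = 54.
Column 3: 89 + 19 + 74 + 59 + ? = 370, so (4,3) = 129.
Column 5: 69 + 124 + 54 + 14 + ? = 370, so (4,5) = 109.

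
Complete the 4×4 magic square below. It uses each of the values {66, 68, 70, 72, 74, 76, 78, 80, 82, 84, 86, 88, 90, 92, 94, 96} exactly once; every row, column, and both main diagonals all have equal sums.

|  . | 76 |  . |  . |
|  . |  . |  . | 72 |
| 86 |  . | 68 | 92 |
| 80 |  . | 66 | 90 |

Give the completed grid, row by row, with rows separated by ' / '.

84 76 94 70 / 74 82 96 72 / 86 78 68 92 / 80 88 66 90

The 16 entries sum to 1296, so each line sums to 1296/4 = 324.
Row 3 must total 324; the given cells sum to 246, so (3,2) = 78.
Row 4: 80 + 66 + 90 + ? = 324, so (4,2) = 88.
The remaining cell in column 2 is (2,2) = 324 − 242 = 82.
Column 4: 72 + 92 + 90 + ? = 324, so (1,4) = 70.
Main diagonal: 82 + 68 + 90 + ? = 324, so (1,1) = 84.
From anti-diagonal, 324 − (70 + 78 + 80) gives (2,3) = 96.
Row 1 must total 324; the given cells sum to 230, so (1,3) = 94.
Row 2 needs 324; the known cells sum to 250, so (2,1) = 74.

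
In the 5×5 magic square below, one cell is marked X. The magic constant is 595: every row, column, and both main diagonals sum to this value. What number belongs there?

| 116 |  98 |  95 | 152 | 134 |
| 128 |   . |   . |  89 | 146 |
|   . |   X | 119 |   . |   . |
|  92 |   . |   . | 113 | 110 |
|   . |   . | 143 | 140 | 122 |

137

The remaining cell in column 4 is (3,4) = 595 − 494 = 101.
Using column 5: 134 + 146 + 110 + 122 + ? → (3,5) = 595 − 512 = 83.
The remaining cell in main diagonal is (2,2) = 595 − 470 = 125.
The remaining cell in row 2 is (2,3) = 595 − 488 = 107.
Using column 3: 95 + 107 + 119 + 143 + ? → (4,3) = 595 − 464 = 131.
The remaining cell in row 4 is (4,2) = 595 − 446 = 149.
Anti-diagonal must total 595; the given cells sum to 491, so (5,1) = 104.
Row 5 needs 595; the known cells sum to 509, so (5,2) = 86.
The remaining cell in column 1 is (3,1) = 595 − 440 = 155.
Column 2 must total 595; the given cells sum to 458, so (3,2) = 137.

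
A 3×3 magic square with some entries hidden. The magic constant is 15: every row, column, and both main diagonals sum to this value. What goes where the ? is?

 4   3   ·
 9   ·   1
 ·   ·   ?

6

Row 1 needs 15; the known cells sum to 7, so (1,3) = 8.
Row 2 must total 15; the given cells sum to 10, so (2,2) = 5.
Column 1 must total 15; the given cells sum to 13, so (3,1) = 2.
Column 2 needs 15; the known cells sum to 8, so (3,2) = 7.
Column 3 must total 15; the given cells sum to 9, so (3,3) = 6.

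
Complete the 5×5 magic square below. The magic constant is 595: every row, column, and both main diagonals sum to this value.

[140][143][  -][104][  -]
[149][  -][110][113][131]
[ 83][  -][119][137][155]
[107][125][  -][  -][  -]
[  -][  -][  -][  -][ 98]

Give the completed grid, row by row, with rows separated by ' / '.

Using row 2: 149 + 110 + 113 + 131 + ? → (2,2) = 595 − 503 = 92.
Row 3 must total 595; the given cells sum to 494, so (3,2) = 101.
Column 1: 140 + 149 + 83 + 107 + ? = 595, so (5,1) = 116.
Using column 2: 143 + 92 + 101 + 125 + ? → (5,2) = 595 − 461 = 134.
Main diagonal: 140 + 92 + 119 + 98 + ? = 595, so (4,4) = 146.
Anti-diagonal: 113 + 119 + 125 + 116 + ? = 595, so (1,5) = 122.
Using row 1: 140 + 143 + 104 + 122 + ? → (1,3) = 595 − 509 = 86.
From column 4, 595 − (104 + 113 + 137 + 146) gives (5,4) = 95.
Column 5 needs 595; the known cells sum to 506, so (4,5) = 89.
Row 4 needs 595; the known cells sum to 467, so (4,3) = 128.
Row 5 must total 595; the given cells sum to 443, so (5,3) = 152.

140 143 86 104 122 / 149 92 110 113 131 / 83 101 119 137 155 / 107 125 128 146 89 / 116 134 152 95 98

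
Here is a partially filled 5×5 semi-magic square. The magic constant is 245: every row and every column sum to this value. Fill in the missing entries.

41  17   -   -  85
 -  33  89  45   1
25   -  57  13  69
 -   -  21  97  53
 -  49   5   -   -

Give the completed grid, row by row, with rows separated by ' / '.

Using row 2: 33 + 89 + 45 + 1 + ? → (2,1) = 245 − 168 = 77.
Row 3: 25 + 57 + 13 + 69 + ? = 245, so (3,2) = 81.
From column 2, 245 − (17 + 33 + 81 + 49) gives (4,2) = 65.
Using column 3: 89 + 57 + 21 + 5 + ? → (1,3) = 245 − 172 = 73.
Column 5: 85 + 1 + 69 + 53 + ? = 245, so (5,5) = 37.
From row 1, 245 − (41 + 17 + 73 + 85) gives (1,4) = 29.
From row 4, 245 − (65 + 21 + 97 + 53) gives (4,1) = 9.
The remaining cell in column 1 is (5,1) = 245 − 152 = 93.
From column 4, 245 − (29 + 45 + 13 + 97) gives (5,4) = 61.

41 17 73 29 85 / 77 33 89 45 1 / 25 81 57 13 69 / 9 65 21 97 53 / 93 49 5 61 37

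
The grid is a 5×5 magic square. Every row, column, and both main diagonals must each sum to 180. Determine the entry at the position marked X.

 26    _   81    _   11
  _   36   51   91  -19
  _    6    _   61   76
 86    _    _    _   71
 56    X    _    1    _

96

Row 2: 36 + 51 + 91 + (-19) + ? = 180, so (2,1) = 21.
Column 1 must total 180; the given cells sum to 189, so (3,1) = -9.
Using column 5: 11 + (-19) + 76 + 71 + ? → (5,5) = 180 − 139 = 41.
Row 3 needs 180; the known cells sum to 134, so (3,3) = 46.
Main diagonal needs 180; the known cells sum to 149, so (4,4) = 31.
Using anti-diagonal: 11 + 91 + 46 + 56 + ? → (4,2) = 180 − 204 = -24.
Row 4 needs 180; the known cells sum to 164, so (4,3) = 16.
Column 3: 81 + 51 + 46 + 16 + ? = 180, so (5,3) = -14.
The remaining cell in column 4 is (1,4) = 180 − 184 = -4.
Row 1 needs 180; the known cells sum to 114, so (1,2) = 66.
Row 5 needs 180; the known cells sum to 84, so (5,2) = 96.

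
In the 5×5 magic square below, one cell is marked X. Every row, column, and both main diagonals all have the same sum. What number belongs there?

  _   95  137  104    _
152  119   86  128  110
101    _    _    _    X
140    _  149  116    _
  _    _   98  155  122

134

Row 2 is complete and sums to 595; that is the magic constant.
Column 3 must total 595; the given cells sum to 470, so (3,3) = 125.
Using column 4: 104 + 128 + 116 + 155 + ? → (3,4) = 595 − 503 = 92.
Using main diagonal: 119 + 125 + 116 + 122 + ? → (1,1) = 595 − 482 = 113.
Row 1: 113 + 95 + 137 + 104 + ? = 595, so (1,5) = 146.
Column 1 needs 595; the known cells sum to 506, so (5,1) = 89.
Anti-diagonal needs 595; the known cells sum to 488, so (4,2) = 107.
From row 4, 595 − (140 + 107 + 149 + 116) gives (4,5) = 83.
Using row 5: 89 + 98 + 155 + 122 + ? → (5,2) = 595 − 464 = 131.
Using column 2: 95 + 119 + 107 + 131 + ? → (3,2) = 595 − 452 = 143.
Column 5 must total 595; the given cells sum to 461, so (3,5) = 134.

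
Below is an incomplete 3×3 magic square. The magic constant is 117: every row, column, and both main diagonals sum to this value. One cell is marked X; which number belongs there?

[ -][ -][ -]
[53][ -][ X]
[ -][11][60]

25

The remaining cell in row 3 is (3,1) = 117 − 71 = 46.
From column 1, 117 − (53 + 46) gives (1,1) = 18.
Main diagonal: 18 + 60 + ? = 117, so (2,2) = 39.
Using anti-diagonal: 39 + 46 + ? → (1,3) = 117 − 85 = 32.
Row 1: 18 + 32 + ? = 117, so (1,2) = 67.
Row 2: 53 + 39 + ? = 117, so (2,3) = 25.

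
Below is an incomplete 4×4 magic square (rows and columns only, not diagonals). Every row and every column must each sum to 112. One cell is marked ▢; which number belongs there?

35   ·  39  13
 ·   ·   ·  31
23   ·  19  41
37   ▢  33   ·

Row 1: 35 + 39 + 13 + ? = 112, so (1,2) = 25.
Row 3 needs 112; the known cells sum to 83, so (3,2) = 29.
Using column 1: 35 + 23 + 37 + ? → (2,1) = 112 − 95 = 17.
Column 3 must total 112; the given cells sum to 91, so (2,3) = 21.
From column 4, 112 − (13 + 31 + 41) gives (4,4) = 27.
Row 2 needs 112; the known cells sum to 69, so (2,2) = 43.
The remaining cell in row 4 is (4,2) = 112 − 97 = 15.

15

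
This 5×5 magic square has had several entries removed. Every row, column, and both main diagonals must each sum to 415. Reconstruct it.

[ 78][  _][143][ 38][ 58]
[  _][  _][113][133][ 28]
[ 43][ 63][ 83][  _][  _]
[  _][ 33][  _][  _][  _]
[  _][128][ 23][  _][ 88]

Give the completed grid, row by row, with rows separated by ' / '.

78 98 143 38 58 / 48 93 113 133 28 / 43 63 83 103 123 / 138 33 53 73 118 / 108 128 23 68 88

Row 1 needs 415; the known cells sum to 317, so (1,2) = 98.
Using column 2: 98 + 63 + 33 + 128 + ? → (2,2) = 415 − 322 = 93.
Column 3 must total 415; the given cells sum to 362, so (4,3) = 53.
Main diagonal needs 415; the known cells sum to 342, so (4,4) = 73.
Anti-diagonal: 58 + 133 + 83 + 33 + ? = 415, so (5,1) = 108.
Row 2 needs 415; the known cells sum to 367, so (2,1) = 48.
Using row 5: 108 + 128 + 23 + 88 + ? → (5,4) = 415 − 347 = 68.
Using column 1: 78 + 48 + 43 + 108 + ? → (4,1) = 415 − 277 = 138.
Column 4: 38 + 133 + 73 + 68 + ? = 415, so (3,4) = 103.
The remaining cell in row 3 is (3,5) = 415 − 292 = 123.
Using row 4: 138 + 33 + 53 + 73 + ? → (4,5) = 415 − 297 = 118.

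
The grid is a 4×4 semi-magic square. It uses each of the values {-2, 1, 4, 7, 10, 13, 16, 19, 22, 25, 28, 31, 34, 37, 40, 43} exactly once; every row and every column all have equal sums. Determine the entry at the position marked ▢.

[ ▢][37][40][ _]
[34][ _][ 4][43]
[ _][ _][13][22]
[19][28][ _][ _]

The 16 entries sum to 328, so each line sums to 328/4 = 82.
The remaining cell in row 2 is (2,2) = 82 − 81 = 1.
From column 2, 82 − (37 + 1 + 28) gives (3,2) = 16.
Column 3 must total 82; the given cells sum to 57, so (4,3) = 25.
From row 3, 82 − (16 + 13 + 22) gives (3,1) = 31.
Row 4: 19 + 28 + 25 + ? = 82, so (4,4) = 10.
The remaining cell in column 1 is (1,1) = 82 − 84 = -2.

-2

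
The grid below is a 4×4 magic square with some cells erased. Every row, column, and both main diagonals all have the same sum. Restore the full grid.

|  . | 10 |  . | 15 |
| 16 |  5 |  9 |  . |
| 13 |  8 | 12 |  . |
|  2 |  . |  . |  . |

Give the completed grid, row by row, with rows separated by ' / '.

Anti-diagonal is already complete: 15 + 9 + 8 + 2 = 34, so that is the magic constant.
Using row 2: 16 + 5 + 9 + ? → (2,4) = 34 − 30 = 4.
Row 3: 13 + 8 + 12 + ? = 34, so (3,4) = 1.
Column 1 needs 34; the known cells sum to 31, so (1,1) = 3.
Column 2: 10 + 5 + 8 + ? = 34, so (4,2) = 11.
From column 4, 34 − (15 + 4 + 1) gives (4,4) = 14.
From row 1, 34 − (3 + 10 + 15) gives (1,3) = 6.
The remaining cell in row 4 is (4,3) = 34 − 27 = 7.

3 10 6 15 / 16 5 9 4 / 13 8 12 1 / 2 11 7 14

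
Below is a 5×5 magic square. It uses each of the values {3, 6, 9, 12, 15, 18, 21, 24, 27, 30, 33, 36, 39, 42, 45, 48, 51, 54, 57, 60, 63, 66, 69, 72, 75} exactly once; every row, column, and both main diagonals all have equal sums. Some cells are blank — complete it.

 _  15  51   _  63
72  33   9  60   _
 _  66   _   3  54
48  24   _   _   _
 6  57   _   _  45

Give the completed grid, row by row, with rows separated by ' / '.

39 15 51 27 63 / 72 33 9 60 21 / 30 66 42 3 54 / 48 24 75 36 12 / 6 57 18 69 45

The 25 entries sum to 975, so each line sums to 975/5 = 195.
Row 2 needs 195; the known cells sum to 174, so (2,5) = 21.
The remaining cell in column 5 is (4,5) = 195 − 183 = 12.
Anti-diagonal: 63 + 60 + 24 + 6 + ? = 195, so (3,3) = 42.
Using row 3: 66 + 42 + 3 + 54 + ? → (3,1) = 195 − 165 = 30.
Column 1: 72 + 30 + 48 + 6 + ? = 195, so (1,1) = 39.
The remaining cell in main diagonal is (4,4) = 195 − 159 = 36.
From row 1, 195 − (39 + 15 + 51 + 63) gives (1,4) = 27.
The remaining cell in row 4 is (4,3) = 195 − 120 = 75.
Column 3 needs 195; the known cells sum to 177, so (5,3) = 18.
Column 4 must total 195; the given cells sum to 126, so (5,4) = 69.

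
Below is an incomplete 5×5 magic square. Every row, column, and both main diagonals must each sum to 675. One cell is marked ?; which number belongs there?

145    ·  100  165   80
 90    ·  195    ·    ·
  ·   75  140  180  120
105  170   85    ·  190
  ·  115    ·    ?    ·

95

Using row 1: 145 + 100 + 165 + 80 + ? → (1,2) = 675 − 490 = 185.
Using row 3: 75 + 140 + 180 + 120 + ? → (3,1) = 675 − 515 = 160.
From row 4, 675 − (105 + 170 + 85 + 190) gives (4,4) = 125.
The remaining cell in column 1 is (5,1) = 675 − 500 = 175.
Column 2 must total 675; the given cells sum to 545, so (2,2) = 130.
Column 3: 100 + 195 + 140 + 85 + ? = 675, so (5,3) = 155.
The remaining cell in main diagonal is (5,5) = 675 − 540 = 135.
From anti-diagonal, 675 − (80 + 140 + 170 + 175) gives (2,4) = 110.
The remaining cell in row 2 is (2,5) = 675 − 525 = 150.
Using row 5: 175 + 115 + 155 + 135 + ? → (5,4) = 675 − 580 = 95.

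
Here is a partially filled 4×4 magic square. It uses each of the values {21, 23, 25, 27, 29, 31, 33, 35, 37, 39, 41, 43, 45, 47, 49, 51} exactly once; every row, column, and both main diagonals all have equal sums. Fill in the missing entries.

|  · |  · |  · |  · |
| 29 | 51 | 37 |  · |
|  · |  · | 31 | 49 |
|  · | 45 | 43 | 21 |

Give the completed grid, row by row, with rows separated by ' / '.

41 23 33 47 / 29 51 37 27 / 39 25 31 49 / 35 45 43 21

The 16 entries sum to 576, so each line sums to 576/4 = 144.
Row 2 must total 144; the given cells sum to 117, so (2,4) = 27.
From row 4, 144 − (45 + 43 + 21) gives (4,1) = 35.
Column 3 must total 144; the given cells sum to 111, so (1,3) = 33.
From column 4, 144 − (27 + 49 + 21) gives (1,4) = 47.
Using main diagonal: 51 + 31 + 21 + ? → (1,1) = 144 − 103 = 41.
Anti-diagonal needs 144; the known cells sum to 119, so (3,2) = 25.
From row 1, 144 − (41 + 33 + 47) gives (1,2) = 23.
Row 3 needs 144; the known cells sum to 105, so (3,1) = 39.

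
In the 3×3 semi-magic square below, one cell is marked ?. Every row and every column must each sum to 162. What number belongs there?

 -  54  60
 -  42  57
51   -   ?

The remaining cell in row 1 is (1,1) = 162 − 114 = 48.
Row 2 needs 162; the known cells sum to 99, so (2,1) = 63.
Column 2 must total 162; the given cells sum to 96, so (3,2) = 66.
From column 3, 162 − (60 + 57) gives (3,3) = 45.

45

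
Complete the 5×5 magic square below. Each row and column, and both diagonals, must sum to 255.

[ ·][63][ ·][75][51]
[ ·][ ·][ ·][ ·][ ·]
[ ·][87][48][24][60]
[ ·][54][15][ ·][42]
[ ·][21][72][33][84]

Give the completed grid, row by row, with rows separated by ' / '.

Using row 3: 87 + 48 + 24 + 60 + ? → (3,1) = 255 − 219 = 36.
Using row 5: 21 + 72 + 33 + 84 + ? → (5,1) = 255 − 210 = 45.
Column 2 must total 255; the given cells sum to 225, so (2,2) = 30.
Column 5 must total 255; the given cells sum to 237, so (2,5) = 18.
The remaining cell in anti-diagonal is (2,4) = 255 − 198 = 57.
Using column 4: 75 + 57 + 24 + 33 + ? → (4,4) = 255 − 189 = 66.
Main diagonal needs 255; the known cells sum to 228, so (1,1) = 27.
From row 1, 255 − (27 + 63 + 75 + 51) gives (1,3) = 39.
Row 4 needs 255; the known cells sum to 177, so (4,1) = 78.
From column 1, 255 − (27 + 36 + 78 + 45) gives (2,1) = 69.
Using column 3: 39 + 48 + 15 + 72 + ? → (2,3) = 255 − 174 = 81.

27 63 39 75 51 / 69 30 81 57 18 / 36 87 48 24 60 / 78 54 15 66 42 / 45 21 72 33 84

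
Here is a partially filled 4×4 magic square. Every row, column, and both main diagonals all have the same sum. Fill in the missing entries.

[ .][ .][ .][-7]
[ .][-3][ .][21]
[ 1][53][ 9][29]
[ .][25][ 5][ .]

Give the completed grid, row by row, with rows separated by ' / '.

37 17 45 -7 / 41 -3 33 21 / 1 53 9 29 / 13 25 5 49

Row 3 is already complete: 1 + 53 + 9 + 29 = 92, so that is the magic constant.
From column 2, 92 − (-3 + 53 + 25) gives (1,2) = 17.
From column 4, 92 − (-7 + 21 + 29) gives (4,4) = 49.
From main diagonal, 92 − (-3 + 9 + 49) gives (1,1) = 37.
Using row 1: 37 + 17 + (-7) + ? → (1,3) = 92 − 47 = 45.
From row 4, 92 − (25 + 5 + 49) gives (4,1) = 13.
The remaining cell in column 1 is (2,1) = 92 − 51 = 41.
Column 3 needs 92; the known cells sum to 59, so (2,3) = 33.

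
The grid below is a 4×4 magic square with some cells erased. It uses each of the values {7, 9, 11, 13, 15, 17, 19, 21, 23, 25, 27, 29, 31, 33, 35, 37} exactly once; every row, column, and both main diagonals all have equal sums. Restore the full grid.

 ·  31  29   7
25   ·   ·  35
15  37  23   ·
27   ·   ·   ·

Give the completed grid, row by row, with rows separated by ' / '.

The 16 entries sum to 352, so each line sums to 352/4 = 88.
Row 1: 31 + 29 + 7 + ? = 88, so (1,1) = 21.
From row 3, 88 − (15 + 37 + 23) gives (3,4) = 13.
The remaining cell in column 4 is (4,4) = 88 − 55 = 33.
Main diagonal must total 88; the given cells sum to 77, so (2,2) = 11.
From anti-diagonal, 88 − (7 + 37 + 27) gives (2,3) = 17.
Using column 2: 31 + 11 + 37 + ? → (4,2) = 88 − 79 = 9.
The remaining cell in column 3 is (4,3) = 88 − 69 = 19.

21 31 29 7 / 25 11 17 35 / 15 37 23 13 / 27 9 19 33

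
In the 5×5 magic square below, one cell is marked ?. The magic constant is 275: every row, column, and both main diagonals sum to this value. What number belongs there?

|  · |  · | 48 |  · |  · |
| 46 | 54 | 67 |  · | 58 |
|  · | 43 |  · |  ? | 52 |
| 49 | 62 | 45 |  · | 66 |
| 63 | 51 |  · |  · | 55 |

64

Row 2: 46 + 54 + 67 + 58 + ? = 275, so (2,4) = 50.
The remaining cell in row 4 is (4,4) = 275 − 222 = 53.
The remaining cell in column 2 is (1,2) = 275 − 210 = 65.
The remaining cell in column 5 is (1,5) = 275 − 231 = 44.
Anti-diagonal: 44 + 50 + 62 + 63 + ? = 275, so (3,3) = 56.
Column 3 needs 275; the known cells sum to 216, so (5,3) = 59.
From main diagonal, 275 − (54 + 56 + 53 + 55) gives (1,1) = 57.
Row 1 must total 275; the given cells sum to 214, so (1,4) = 61.
Row 5 needs 275; the known cells sum to 228, so (5,4) = 47.
From column 1, 275 − (57 + 46 + 49 + 63) gives (3,1) = 60.
Column 4: 61 + 50 + 53 + 47 + ? = 275, so (3,4) = 64.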